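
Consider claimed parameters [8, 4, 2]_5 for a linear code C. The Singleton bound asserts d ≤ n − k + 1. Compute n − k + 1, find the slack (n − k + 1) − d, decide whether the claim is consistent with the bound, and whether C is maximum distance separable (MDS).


Singleton RHS = n − k + 1 = 5, slack = 3, bound satisfied, not MDS.

Singleton bound: d ≤ n − k + 1.
Here n = 8, k = 4, so n − k + 1 = 5.
Given d = 2, check d ≤ 5: YES.
Slack = (n − k + 1) − d = 3.
The code is NOT MDS (slack = 3 > 0).
Description: the claimed parameters are [8, 4, 2]_5; such a code would be non-MDS.


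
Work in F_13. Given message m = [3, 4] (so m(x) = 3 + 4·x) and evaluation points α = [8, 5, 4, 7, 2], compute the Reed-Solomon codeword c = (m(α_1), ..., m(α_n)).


c = [9, 10, 6, 5, 11]

Message polynomial: m(x) = 3 + 4·x (mod 13).
For each evaluation point α_i, compute m(α_i) mod 13:
  α_1 = 8: Horner steps 4 → 9, so m(8) = 9.
  α_2 = 5: Horner steps 4 → 10, so m(5) = 10.
  α_3 = 4: Horner steps 4 → 6, so m(4) = 6.
  α_4 = 7: Horner steps 4 → 5, so m(7) = 5.
  α_5 = 2: Horner steps 4 → 11, so m(2) = 11.
Codeword c = [9, 10, 6, 5, 11] ∈ F_13^5.


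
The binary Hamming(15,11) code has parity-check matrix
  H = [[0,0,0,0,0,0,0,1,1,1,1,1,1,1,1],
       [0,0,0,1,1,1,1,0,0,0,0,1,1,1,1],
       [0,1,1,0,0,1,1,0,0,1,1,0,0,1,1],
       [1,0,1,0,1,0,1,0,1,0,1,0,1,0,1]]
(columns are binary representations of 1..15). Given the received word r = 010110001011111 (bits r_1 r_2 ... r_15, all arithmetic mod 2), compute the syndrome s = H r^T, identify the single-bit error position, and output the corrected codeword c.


s = (0, 0, 0, 1)^T, error position = 1, corrected codeword c = 110110001011111

Compute s = H r^T mod 2 one row at a time:
  s_1 = 0 + 1 + 0 + 1 + 1 + 1 + 1 + 1 = 6 ≡ 0 (mod 2).
  s_2 = 1 + 1 + 0 + 0 + 1 + 1 + 1 + 1 = 6 ≡ 0 (mod 2).
  s_3 = 1 + 0 + 0 + 0 + 0 + 1 + 1 + 1 = 4 ≡ 0 (mod 2).
  s_4 = 0 + 0 + 1 + 0 + 1 + 1 + 1 + 1 = 5 ≡ 1 (mod 2).
s = (0, 0, 0, 1)^T — this equals column 1 of H (binary 0001), so error is at position 1.
Correct: flip bit 1 of r = 010110001011111 to get c = 110110001011111.


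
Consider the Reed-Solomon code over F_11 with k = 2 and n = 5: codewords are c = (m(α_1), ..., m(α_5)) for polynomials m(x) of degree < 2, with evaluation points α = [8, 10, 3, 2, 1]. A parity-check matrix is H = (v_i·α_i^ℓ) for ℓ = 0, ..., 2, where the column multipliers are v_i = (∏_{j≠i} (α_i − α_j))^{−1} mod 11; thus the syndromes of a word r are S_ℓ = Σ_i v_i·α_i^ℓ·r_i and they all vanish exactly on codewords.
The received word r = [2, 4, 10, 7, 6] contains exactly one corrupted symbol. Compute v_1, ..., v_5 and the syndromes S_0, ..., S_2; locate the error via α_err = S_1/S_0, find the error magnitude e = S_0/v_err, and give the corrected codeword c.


S = (6, 7, 10), error at position 3, error magnitude e = 2, c = [2, 4, 8, 7, 6].

Step 1: column multipliers v_i = (∏_{j≠i}(α_i − α_j))^{−1} mod 11.
  i = 1 (α = 8): (8−10)(8−3)(8−2)(8−1) = (−2)·5·6·7 = −420 ≡ 9, so v_1 = 9^{−1} = 5 (mod 11).
  i = 2 (α = 10): (10−8)(10−3)(10−2)(10−1) = 2·7·8·9 = 1008 ≡ 7, so v_2 = 7^{−1} = 8 (mod 11).
  i = 3 (α = 3): (3−8)(3−10)(3−2)(3−1) = (−5)·(−7)·1·2 = 70 ≡ 4, so v_3 = 4^{−1} = 3 (mod 11).
  i = 4 (α = 2): (2−8)(2−10)(2−3)(2−1) = (−6)·(−8)·(−1)·1 = −48 ≡ 7, so v_4 = 7^{−1} = 8 (mod 11).
  i = 5 (α = 1): (1−8)(1−10)(1−3)(1−2) = (−7)·(−9)·(−2)·(−1) = 126 ≡ 5, so v_5 = 5^{−1} = 9 (mod 11).
  v = [5, 8, 3, 8, 9].
Step 2: syndromes of r = [2, 4, 10, 7, 6] (all sums mod 11).
  S_0 = Σ v_i r_i = 5·2 + 8·4 + 3·10 + 8·7 + 9·6 = 182 ≡ 6.
  S_1 = Σ v_i α_i r_i = 5·8·2 + 8·10·4 + 3·3·10 + 8·2·7 + 9·1·6 = 656 ≡ 7.
  α_i^2 mod 11 = [9, 1, 9, 4, 1].
  S_2 = Σ v_i α_i^2 r_i = 5·9·2 + 8·1·4 + 3·9·10 + 8·4·7 + 9·1·6 = 670 ≡ 10.
  S = (6, 7, 10) ≠ 0, so r is not a codeword (an error is present).
Step 3: locate the error. For a single error e at position i, S_ℓ = v_i·e·α_i^ℓ, so α_err = S_1/S_0.
  S_0^{−1} = 6^{−1} = 2 (mod 11), so α_err = 7·2 = 14 ≡ 3 = α_3. Error position i = 3.
  Consistency check: S_2/S_1 = 10·8 = 80 ≡ 3 = α_err ✓ (single-error assumption holds).
Step 4: error magnitude e = S_0/v_3 = S_0·∏_{j≠3}(α_3 − α_j) = 6·4 = 24 ≡ 2 (mod 11).
Step 5: correct position 3: c_3 = r_3 − e = 10 − 2 ≡ 8 (mod 11). Hence c = [2, 4, 8, 7, 6].
  Check: interpolating c through the α_i gives m(x) = 5 + 1·x (degree < 2) with m(α_i) = c_i for every i, so c is indeed a codeword.


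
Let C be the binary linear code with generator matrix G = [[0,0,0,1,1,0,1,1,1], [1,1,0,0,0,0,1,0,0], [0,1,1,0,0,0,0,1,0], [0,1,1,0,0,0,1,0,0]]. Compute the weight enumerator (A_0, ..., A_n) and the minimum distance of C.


Weight distribution: A_0 = 1, A_2 = 2, A_3 = 5, A_4 = 1, A_5 = 2, A_6 = 4, A_7 = 1. Minimum distance d = 2.

Enumerate all 2^4 = 16 messages m ∈ F_2^4.
For each, compute codeword c = mG in F_2^9, then tally its weight.
  m = 0000 → c = 000000000, weight = 0.
  m = 1000 → c = 000110111, weight = 5.
  m = 0100 → c = 110000100, weight = 3.
  m = 1100 → c = 110110011, weight = 6.
  m = 0010 → c = 011000010, weight = 3.
  m = 1010 → c = 011110101, weight = 6.
  m = 0110 → c = 101000110, weight = 4.
  m = 1110 → c = 101110001, weight = 5.
  m = 0001 → c = 011000100, weight = 3.
  m = 1001 → c = 011110011, weight = 6.
  m = 0101 → c = 101000000, weight = 2.
  m = 1101 → c = 101110111, weight = 7.
  m = 0011 → c = 000000110, weight = 2.
  m = 1011 → c = 000110001, weight = 3.
  m = 0111 → c = 110000010, weight = 3.
  m = 1111 → c = 110110101, weight = 6.
Tally weights:
  weight 0: 1 codewords.
  weight 2: 2 codewords.
  weight 3: 5 codewords.
  weight 4: 1 codewords.
  weight 5: 2 codewords.
  weight 6: 4 codewords.
  weight 7: 1 codewords.
Minimum distance d = smallest w > 0 with A_w > 0 = 2.
Sanity: Σ A_w = 16 = 2^4 = 16 ✓.


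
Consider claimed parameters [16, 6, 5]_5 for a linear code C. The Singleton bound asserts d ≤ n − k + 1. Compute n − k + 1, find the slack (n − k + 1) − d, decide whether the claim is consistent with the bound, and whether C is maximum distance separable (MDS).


Singleton RHS = n − k + 1 = 11, slack = 6, bound satisfied, not MDS.

Singleton bound: d ≤ n − k + 1.
Here n = 16, k = 6, so n − k + 1 = 11.
Given d = 5, check d ≤ 11: YES.
Slack = (n − k + 1) − d = 6.
The code is NOT MDS (slack = 6 > 0).
Description: the claimed parameters are [16, 6, 5]_5; such a code would be non-MDS.


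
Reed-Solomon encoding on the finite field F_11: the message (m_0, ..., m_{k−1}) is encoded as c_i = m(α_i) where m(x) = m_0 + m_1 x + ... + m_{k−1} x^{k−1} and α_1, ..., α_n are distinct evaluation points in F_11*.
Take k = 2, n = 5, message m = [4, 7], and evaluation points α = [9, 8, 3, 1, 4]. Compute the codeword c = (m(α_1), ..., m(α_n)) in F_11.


c = [1, 5, 3, 0, 10]

Message polynomial: m(x) = 4 + 7·x (mod 11).
For each evaluation point α_i, compute m(α_i) mod 11:
  α_1 = 9: Horner steps 7 → 1, so m(9) = 1.
  α_2 = 8: Horner steps 7 → 5, so m(8) = 5.
  α_3 = 3: Horner steps 7 → 3, so m(3) = 3.
  α_4 = 1: Horner steps 7 → 0, so m(1) = 0.
  α_5 = 4: Horner steps 7 → 10, so m(4) = 10.
Codeword c = [1, 5, 3, 0, 10] ∈ F_11^5.


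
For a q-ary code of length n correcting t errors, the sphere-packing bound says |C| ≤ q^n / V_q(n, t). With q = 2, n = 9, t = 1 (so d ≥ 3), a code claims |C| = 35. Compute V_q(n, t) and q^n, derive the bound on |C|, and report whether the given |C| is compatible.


V_q(n, t) = 10, q^n = 512, Hamming bound = 51, |C| = 35 ≤ bound (satisfied).

Step 1: Compute V_q(n, t) = Σ_{j=0}^1 C(n, j) (q−1)^j.
  j = 0: C(9,0)·(1)^0 = 1·1 = 1.
  j = 1: C(9,1)·(1)^1 = 9·1 = 9.
  V_q(n, t) = 1 + 9 = 10.
Step 2: q^n = 2^9 = 512.
Step 3: Hamming bound ⌊q^n / V_q(n,t)⌋ = ⌊512/10⌋ = 51.
Step 4: Compare |C| = 35 to 51: satisfied.
The claimed |C| lies below the Hamming bound.


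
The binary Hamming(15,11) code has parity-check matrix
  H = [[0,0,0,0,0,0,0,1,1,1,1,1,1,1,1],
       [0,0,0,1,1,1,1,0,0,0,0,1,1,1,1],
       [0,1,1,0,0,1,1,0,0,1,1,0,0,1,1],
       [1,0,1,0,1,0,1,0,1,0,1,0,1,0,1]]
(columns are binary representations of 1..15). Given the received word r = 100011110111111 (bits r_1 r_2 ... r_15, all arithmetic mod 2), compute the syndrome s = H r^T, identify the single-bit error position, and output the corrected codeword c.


s = (1, 1, 0, 0)^T, error position = 12, corrected codeword c = 100011110110111

Compute s = H r^T mod 2 one row at a time:
  s_1 = 1 + 0 + 1 + 1 + 1 + 1 + 1 + 1 = 7 ≡ 1 (mod 2).
  s_2 = 0 + 1 + 1 + 1 + 1 + 1 + 1 + 1 = 7 ≡ 1 (mod 2).
  s_3 = 0 + 0 + 1 + 1 + 1 + 1 + 1 + 1 = 6 ≡ 0 (mod 2).
  s_4 = 1 + 0 + 1 + 1 + 0 + 1 + 1 + 1 = 6 ≡ 0 (mod 2).
s = (1, 1, 0, 0)^T — this equals column 12 of H (binary 1100), so error is at position 12.
Correct: flip bit 12 of r = 100011110111111 to get c = 100011110110111.


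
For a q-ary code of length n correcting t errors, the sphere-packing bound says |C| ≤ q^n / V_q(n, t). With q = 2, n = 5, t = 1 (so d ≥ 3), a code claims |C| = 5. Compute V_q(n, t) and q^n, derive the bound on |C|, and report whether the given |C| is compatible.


V_q(n, t) = 6, q^n = 32, Hamming bound = 5, |C| = 5 ≤ bound (satisfied).

Step 1: Compute V_q(n, t) = Σ_{j=0}^1 C(n, j) (q−1)^j.
  j = 0: C(5,0)·(1)^0 = 1·1 = 1.
  j = 1: C(5,1)·(1)^1 = 5·1 = 5.
  V_q(n, t) = 1 + 5 = 6.
Step 2: q^n = 2^5 = 32.
Step 3: Hamming bound ⌊q^n / V_q(n,t)⌋ = ⌊32/6⌋ = 5.
Step 4: Compare |C| = 5 to 5: satisfied.
The claimed |C| lies at the Hamming bound (tight).


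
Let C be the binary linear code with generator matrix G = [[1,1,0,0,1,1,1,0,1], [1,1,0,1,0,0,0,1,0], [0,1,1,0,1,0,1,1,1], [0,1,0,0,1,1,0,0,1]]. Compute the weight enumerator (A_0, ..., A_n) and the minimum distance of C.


Weight distribution: A_0 = 1, A_2 = 1, A_4 = 7, A_6 = 7. Minimum distance d = 2.

Enumerate all 2^4 = 16 messages m ∈ F_2^4.
For each, compute codeword c = mG in F_2^9, then tally its weight.
  m = 0000 → c = 000000000, weight = 0.
  m = 1000 → c = 110011101, weight = 6.
  m = 0100 → c = 110100010, weight = 4.
  m = 1100 → c = 000111111, weight = 6.
  m = 0010 → c = 011010111, weight = 6.
  m = 1010 → c = 101001010, weight = 4.
  m = 0110 → c = 101110101, weight = 6.
  m = 1110 → c = 011101000, weight = 4.
  m = 0001 → c = 010011001, weight = 4.
  m = 1001 → c = 100000100, weight = 2.
  m = 0101 → c = 100111011, weight = 6.
  m = 1101 → c = 010100110, weight = 4.
  m = 0011 → c = 001001110, weight = 4.
  m = 1011 → c = 111010011, weight = 6.
  m = 0111 → c = 111101100, weight = 6.
  m = 1111 → c = 001110001, weight = 4.
Tally weights:
  weight 0: 1 codewords.
  weight 2: 1 codewords.
  weight 4: 7 codewords.
  weight 6: 7 codewords.
Minimum distance d = smallest w > 0 with A_w > 0 = 2.
Sanity: Σ A_w = 16 = 2^4 = 16 ✓.


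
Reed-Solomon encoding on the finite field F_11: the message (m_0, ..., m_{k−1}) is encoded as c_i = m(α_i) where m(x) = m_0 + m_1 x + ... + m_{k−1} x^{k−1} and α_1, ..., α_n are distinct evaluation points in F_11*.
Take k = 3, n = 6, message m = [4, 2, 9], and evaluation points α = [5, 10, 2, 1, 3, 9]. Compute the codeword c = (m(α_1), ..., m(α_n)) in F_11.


c = [8, 0, 0, 4, 3, 3]

Message polynomial: m(x) = 4 + 2·x + 9·x^2 (mod 11).
For each evaluation point α_i, compute m(α_i) mod 11:
  α_1 = 5: Horner steps 9 → 3 → 8, so m(5) = 8.
  α_2 = 10: Horner steps 9 → 4 → 0, so m(10) = 0.
  α_3 = 2: Horner steps 9 → 9 → 0, so m(2) = 0.
  α_4 = 1: Horner steps 9 → 0 → 4, so m(1) = 4.
  α_5 = 3: Horner steps 9 → 7 → 3, so m(3) = 3.
  α_6 = 9: Horner steps 9 → 6 → 3, so m(9) = 3.
Codeword c = [8, 0, 0, 4, 3, 3] ∈ F_11^6.


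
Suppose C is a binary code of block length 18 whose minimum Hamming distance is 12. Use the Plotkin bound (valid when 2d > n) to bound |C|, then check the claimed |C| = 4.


Plotkin bound M ≤ 4; given |C| = 4 ≤ bound (satisfied).

Check applicability: 2d = 24, n = 18.
2d − n = 6 > 0, so Plotkin applies.
Compute d/(2d−n) = 12/6 ≈ 2.0000.
⌊d/(2d−n)⌋ = 2.
Plotkin bound: M ≤ 2·2 = 4.
Given |C| = 4, check: satisfied.
This |C| is at the Plotkin bound.


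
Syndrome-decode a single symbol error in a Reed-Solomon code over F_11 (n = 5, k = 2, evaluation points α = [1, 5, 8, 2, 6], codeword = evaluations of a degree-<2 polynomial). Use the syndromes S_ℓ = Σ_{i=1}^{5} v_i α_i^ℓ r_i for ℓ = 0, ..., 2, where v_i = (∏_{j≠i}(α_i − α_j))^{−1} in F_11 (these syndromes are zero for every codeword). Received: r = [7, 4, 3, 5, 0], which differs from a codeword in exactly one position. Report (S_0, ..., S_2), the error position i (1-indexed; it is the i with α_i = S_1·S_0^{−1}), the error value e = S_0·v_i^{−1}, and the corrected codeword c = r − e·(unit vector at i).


S = (8, 8, 8), error at position 1, error magnitude e = 9, c = [9, 4, 3, 5, 0].

Step 1: column multipliers v_i = (∏_{j≠i}(α_i − α_j))^{−1} mod 11.
  i = 1 (α = 1): (1−5)(1−8)(1−2)(1−6) = (−4)·(−7)·(−1)·(−5) = 140 ≡ 8, so v_1 = 8^{−1} = 7 (mod 11).
  i = 2 (α = 5): (5−1)(5−8)(5−2)(5−6) = 4·(−3)·3·(−1) = 36 ≡ 3, so v_2 = 3^{−1} = 4 (mod 11).
  i = 3 (α = 8): (8−1)(8−5)(8−2)(8−6) = 7·3·6·2 = 252 ≡ 10, so v_3 = 10^{−1} = 10 (mod 11).
  i = 4 (α = 2): (2−1)(2−5)(2−8)(2−6) = 1·(−3)·(−6)·(−4) = −72 ≡ 5, so v_4 = 5^{−1} = 9 (mod 11).
  i = 5 (α = 6): (6−1)(6−5)(6−8)(6−2) = 5·1·(−2)·4 = −40 ≡ 4, so v_5 = 4^{−1} = 3 (mod 11).
  v = [7, 4, 10, 9, 3].
Step 2: syndromes of r = [7, 4, 3, 5, 0] (all sums mod 11).
  S_0 = Σ v_i r_i = 7·7 + 4·4 + 10·3 + 9·5 + 3·0 = 140 ≡ 8.
  S_1 = Σ v_i α_i r_i = 7·1·7 + 4·5·4 + 10·8·3 + 9·2·5 + 3·6·0 = 459 ≡ 8.
  α_i^2 mod 11 = [1, 3, 9, 4, 3].
  S_2 = Σ v_i α_i^2 r_i = 7·1·7 + 4·3·4 + 10·9·3 + 9·4·5 + 3·3·0 = 547 ≡ 8.
  S = (8, 8, 8) ≠ 0, so r is not a codeword (an error is present).
Step 3: locate the error. For a single error e at position i, S_ℓ = v_i·e·α_i^ℓ, so α_err = S_1/S_0.
  S_0^{−1} = 8^{−1} = 7 (mod 11), so α_err = 8·7 = 56 ≡ 1 = α_1. Error position i = 1.
  Consistency check: S_2/S_1 = 8·7 = 56 ≡ 1 = α_err ✓ (single-error assumption holds).
Step 4: error magnitude e = S_0/v_1 = S_0·∏_{j≠1}(α_1 − α_j) = 8·8 = 64 ≡ 9 (mod 11).
Step 5: correct position 1: c_1 = r_1 − e = 7 − 9 ≡ 9 (mod 11). Hence c = [9, 4, 3, 5, 0].
  Check: interpolating c through the α_i gives m(x) = 2 + 7·x (degree < 2) with m(α_i) = c_i for every i, so c is indeed a codeword.


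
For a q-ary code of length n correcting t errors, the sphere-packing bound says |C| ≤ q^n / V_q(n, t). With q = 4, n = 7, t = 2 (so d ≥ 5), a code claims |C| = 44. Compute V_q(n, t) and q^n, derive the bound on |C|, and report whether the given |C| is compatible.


V_q(n, t) = 211, q^n = 16384, Hamming bound = 77, |C| = 44 ≤ bound (satisfied).

Step 1: Compute V_q(n, t) = Σ_{j=0}^2 C(n, j) (q−1)^j.
  j = 0: C(7,0)·(3)^0 = 1·1 = 1.
  j = 1: C(7,1)·(3)^1 = 7·3 = 21.
  j = 2: C(7,2)·(3)^2 = 21·9 = 189.
  V_q(n, t) = 1 + 21 + 189 = 211.
Step 2: q^n = 4^7 = 16384.
Step 3: Hamming bound ⌊q^n / V_q(n,t)⌋ = ⌊16384/211⌋ = 77.
Step 4: Compare |C| = 44 to 77: satisfied.
The claimed |C| lies below the Hamming bound.


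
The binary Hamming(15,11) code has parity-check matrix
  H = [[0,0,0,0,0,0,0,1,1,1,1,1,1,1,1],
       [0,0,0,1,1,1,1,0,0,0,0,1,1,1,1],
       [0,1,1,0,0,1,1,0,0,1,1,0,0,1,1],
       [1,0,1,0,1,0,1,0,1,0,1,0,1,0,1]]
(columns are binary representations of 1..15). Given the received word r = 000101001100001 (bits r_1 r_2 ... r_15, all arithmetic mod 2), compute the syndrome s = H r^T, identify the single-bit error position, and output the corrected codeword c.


s = (1, 1, 1, 0)^T, error position = 14, corrected codeword c = 000101001100011

Compute s = H r^T mod 2 one row at a time:
  s_1 = 0 + 1 + 1 + 0 + 0 + 0 + 0 + 1 = 3 ≡ 1 (mod 2).
  s_2 = 1 + 0 + 1 + 0 + 0 + 0 + 0 + 1 = 3 ≡ 1 (mod 2).
  s_3 = 0 + 0 + 1 + 0 + 1 + 0 + 0 + 1 = 3 ≡ 1 (mod 2).
  s_4 = 0 + 0 + 0 + 0 + 1 + 0 + 0 + 1 = 2 ≡ 0 (mod 2).
s = (1, 1, 1, 0)^T — this equals column 14 of H (binary 1110), so error is at position 14.
Correct: flip bit 14 of r = 000101001100001 to get c = 000101001100011.


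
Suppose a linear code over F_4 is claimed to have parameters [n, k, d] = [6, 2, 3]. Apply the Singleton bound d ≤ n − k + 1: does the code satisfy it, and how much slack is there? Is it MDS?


Singleton RHS = n − k + 1 = 5, slack = 2, bound satisfied, not MDS.

Singleton bound: d ≤ n − k + 1.
Here n = 6, k = 2, so n − k + 1 = 5.
Given d = 3, check d ≤ 5: YES.
Slack = (n − k + 1) − d = 2.
The code is NOT MDS (slack = 2 > 0).
Description: the claimed parameters are [6, 2, 3]_4; such a code would be non-MDS.


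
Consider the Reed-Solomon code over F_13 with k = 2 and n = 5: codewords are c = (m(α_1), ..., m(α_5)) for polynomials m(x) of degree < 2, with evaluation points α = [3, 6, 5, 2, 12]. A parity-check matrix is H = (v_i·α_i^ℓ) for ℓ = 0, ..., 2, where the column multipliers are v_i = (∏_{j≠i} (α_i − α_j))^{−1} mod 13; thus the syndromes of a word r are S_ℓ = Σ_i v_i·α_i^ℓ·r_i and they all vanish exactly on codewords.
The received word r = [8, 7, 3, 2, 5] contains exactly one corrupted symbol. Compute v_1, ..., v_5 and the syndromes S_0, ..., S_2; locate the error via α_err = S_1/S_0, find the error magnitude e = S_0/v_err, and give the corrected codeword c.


S = (8, 3, 6), error at position 4, error magnitude e = 11, c = [8, 7, 3, 4, 5].

Step 1: column multipliers v_i = (∏_{j≠i}(α_i − α_j))^{−1} mod 13.
  i = 1 (α = 3): (3−6)(3−5)(3−2)(3−12) = (−3)·(−2)·1·(−9) = −54 ≡ 11, so v_1 = 11^{−1} = 6 (mod 13).
  i = 2 (α = 6): (6−3)(6−5)(6−2)(6−12) = 3·1·4·(−6) = −72 ≡ 6, so v_2 = 6^{−1} = 11 (mod 13).
  i = 3 (α = 5): (5−3)(5−6)(5−2)(5−12) = 2·(−1)·3·(−7) = 42 ≡ 3, so v_3 = 3^{−1} = 9 (mod 13).
  i = 4 (α = 2): (2−3)(2−6)(2−5)(2−12) = (−1)·(−4)·(−3)·(−10) = 120 ≡ 3, so v_4 = 3^{−1} = 9 (mod 13).
  i = 5 (α = 12): (12−3)(12−6)(12−5)(12−2) = 9·6·7·10 = 3780 ≡ 10, so v_5 = 10^{−1} = 4 (mod 13).
  v = [6, 11, 9, 9, 4].
Step 2: syndromes of r = [8, 7, 3, 2, 5] (all sums mod 13).
  S_0 = Σ v_i r_i = 6·8 + 11·7 + 9·3 + 9·2 + 4·5 = 190 ≡ 8.
  S_1 = Σ v_i α_i r_i = 6·3·8 + 11·6·7 + 9·5·3 + 9·2·2 + 4·12·5 = 1017 ≡ 3.
  α_i^2 mod 13 = [9, 10, 12, 4, 1].
  S_2 = Σ v_i α_i^2 r_i = 6·9·8 + 11·10·7 + 9·12·3 + 9·4·2 + 4·1·5 = 1618 ≡ 6.
  S = (8, 3, 6) ≠ 0, so r is not a codeword (an error is present).
Step 3: locate the error. For a single error e at position i, S_ℓ = v_i·e·α_i^ℓ, so α_err = S_1/S_0.
  S_0^{−1} = 8^{−1} = 5 (mod 13), so α_err = 3·5 = 15 ≡ 2 = α_4. Error position i = 4.
  Consistency check: S_2/S_1 = 6·9 = 54 ≡ 2 = α_err ✓ (single-error assumption holds).
Step 4: error magnitude e = S_0/v_4 = S_0·∏_{j≠4}(α_4 − α_j) = 8·3 = 24 ≡ 11 (mod 13).
Step 5: correct position 4: c_4 = r_4 − e = 2 − 11 ≡ 4 (mod 13). Hence c = [8, 7, 3, 4, 5].
  Check: interpolating c through the α_i gives m(x) = 9 + 4·x (degree < 2) with m(α_i) = c_i for every i, so c is indeed a codeword.


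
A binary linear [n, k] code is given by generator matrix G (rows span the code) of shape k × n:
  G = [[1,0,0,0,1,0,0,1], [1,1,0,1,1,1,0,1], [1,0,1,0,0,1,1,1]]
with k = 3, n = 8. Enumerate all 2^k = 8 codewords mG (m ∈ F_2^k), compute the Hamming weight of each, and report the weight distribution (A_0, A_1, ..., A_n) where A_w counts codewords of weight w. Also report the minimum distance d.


Weight distribution: A_0 = 1, A_3 = 2, A_4 = 1, A_5 = 2, A_6 = 2. Minimum distance d = 3.

Enumerate all 2^3 = 8 messages m ∈ F_2^3.
For each, compute codeword c = mG in F_2^8, then tally its weight.
  m = 000 → c = 00000000, weight = 0.
  m = 100 → c = 10001001, weight = 3.
  m = 010 → c = 11011101, weight = 6.
  m = 110 → c = 01010100, weight = 3.
  m = 001 → c = 10100111, weight = 5.
  m = 101 → c = 00101110, weight = 4.
  m = 011 → c = 01111010, weight = 5.
  m = 111 → c = 11110011, weight = 6.
Tally weights:
  weight 0: 1 codewords.
  weight 3: 2 codewords.
  weight 4: 1 codewords.
  weight 5: 2 codewords.
  weight 6: 2 codewords.
Minimum distance d = smallest w > 0 with A_w > 0 = 3.
Sanity: Σ A_w = 8 = 2^3 = 8 ✓.


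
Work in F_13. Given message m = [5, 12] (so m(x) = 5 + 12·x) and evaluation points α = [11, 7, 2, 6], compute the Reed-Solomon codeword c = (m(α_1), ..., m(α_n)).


c = [7, 11, 3, 12]

Message polynomial: m(x) = 5 + 12·x (mod 13).
For each evaluation point α_i, compute m(α_i) mod 13:
  α_1 = 11: Horner steps 12 → 7, so m(11) = 7.
  α_2 = 7: Horner steps 12 → 11, so m(7) = 11.
  α_3 = 2: Horner steps 12 → 3, so m(2) = 3.
  α_4 = 6: Horner steps 12 → 12, so m(6) = 12.
Codeword c = [7, 11, 3, 12] ∈ F_13^4.


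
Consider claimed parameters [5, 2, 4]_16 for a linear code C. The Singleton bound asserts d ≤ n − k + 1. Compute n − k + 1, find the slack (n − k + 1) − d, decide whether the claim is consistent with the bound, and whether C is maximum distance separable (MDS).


Singleton RHS = n − k + 1 = 4, slack = 0, bound satisfied, MDS.

Singleton bound: d ≤ n − k + 1.
Here n = 5, k = 2, so n − k + 1 = 4.
Given d = 4, check d ≤ 4: YES.
Slack = (n − k + 1) − d = 0.
The code is MDS (slack = 0).
Description: the claimed parameters are [5, 2, 4]_16; such a code would be MDS (meets Singleton bound).


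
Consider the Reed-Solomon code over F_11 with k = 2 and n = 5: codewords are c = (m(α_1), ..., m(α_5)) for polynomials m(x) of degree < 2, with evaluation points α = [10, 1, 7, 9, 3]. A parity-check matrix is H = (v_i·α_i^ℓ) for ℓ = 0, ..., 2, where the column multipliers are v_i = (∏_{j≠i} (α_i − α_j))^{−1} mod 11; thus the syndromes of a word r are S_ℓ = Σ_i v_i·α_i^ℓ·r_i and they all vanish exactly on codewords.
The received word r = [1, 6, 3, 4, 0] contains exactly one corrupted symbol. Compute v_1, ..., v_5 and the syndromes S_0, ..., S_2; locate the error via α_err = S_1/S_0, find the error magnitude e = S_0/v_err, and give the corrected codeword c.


S = (4, 6, 9), error at position 3, error magnitude e = 4, c = [1, 6, 10, 4, 0].

Step 1: column multipliers v_i = (∏_{j≠i}(α_i − α_j))^{−1} mod 11.
  i = 1 (α = 10): (10−1)(10−7)(10−9)(10−3) = 9·3·1·7 = 189 ≡ 2, so v_1 = 2^{−1} = 6 (mod 11).
  i = 2 (α = 1): (1−10)(1−7)(1−9)(1−3) = (−9)·(−6)·(−8)·(−2) = 864 ≡ 6, so v_2 = 6^{−1} = 2 (mod 11).
  i = 3 (α = 7): (7−10)(7−1)(7−9)(7−3) = (−3)·6·(−2)·4 = 144 ≡ 1, so v_3 = 1^{−1} = 1 (mod 11).
  i = 4 (α = 9): (9−10)(9−1)(9−7)(9−3) = (−1)·8·2·6 = −96 ≡ 3, so v_4 = 3^{−1} = 4 (mod 11).
  i = 5 (α = 3): (3−10)(3−1)(3−7)(3−9) = (−7)·2·(−4)·(−6) = −336 ≡ 5, so v_5 = 5^{−1} = 9 (mod 11).
  v = [6, 2, 1, 4, 9].
Step 2: syndromes of r = [1, 6, 3, 4, 0] (all sums mod 11).
  S_0 = Σ v_i r_i = 6·1 + 2·6 + 1·3 + 4·4 + 9·0 = 37 ≡ 4.
  S_1 = Σ v_i α_i r_i = 6·10·1 + 2·1·6 + 1·7·3 + 4·9·4 + 9·3·0 = 237 ≡ 6.
  α_i^2 mod 11 = [1, 1, 5, 4, 9].
  S_2 = Σ v_i α_i^2 r_i = 6·1·1 + 2·1·6 + 1·5·3 + 4·4·4 + 9·9·0 = 97 ≡ 9.
  S = (4, 6, 9) ≠ 0, so r is not a codeword (an error is present).
Step 3: locate the error. For a single error e at position i, S_ℓ = v_i·e·α_i^ℓ, so α_err = S_1/S_0.
  S_0^{−1} = 4^{−1} = 3 (mod 11), so α_err = 6·3 = 18 ≡ 7 = α_3. Error position i = 3.
  Consistency check: S_2/S_1 = 9·2 = 18 ≡ 7 = α_err ✓ (single-error assumption holds).
Step 4: error magnitude e = S_0/v_3 = S_0·∏_{j≠3}(α_3 − α_j) = 4·1 = 4 ≡ 4 (mod 11).
Step 5: correct position 3: c_3 = r_3 − e = 3 − 4 ≡ 10 (mod 11). Hence c = [1, 6, 10, 4, 0].
  Check: interpolating c through the α_i gives m(x) = 9 + 8·x (degree < 2) with m(α_i) = c_i for every i, so c is indeed a codeword.


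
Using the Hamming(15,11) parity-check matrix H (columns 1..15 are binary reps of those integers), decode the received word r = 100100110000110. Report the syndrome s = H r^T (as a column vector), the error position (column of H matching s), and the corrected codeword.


s = (1, 0, 0, 1)^T, error position = 9, corrected codeword c = 100100111000110

Compute s = H r^T mod 2 one row at a time:
  s_1 = 1 + 0 + 0 + 0 + 0 + 1 + 1 + 0 = 3 ≡ 1 (mod 2).
  s_2 = 1 + 0 + 0 + 1 + 0 + 1 + 1 + 0 = 4 ≡ 0 (mod 2).
  s_3 = 0 + 0 + 0 + 1 + 0 + 0 + 1 + 0 = 2 ≡ 0 (mod 2).
  s_4 = 1 + 0 + 0 + 1 + 0 + 0 + 1 + 0 = 3 ≡ 1 (mod 2).
s = (1, 0, 0, 1)^T — this equals column 9 of H (binary 1001), so error is at position 9.
Correct: flip bit 9 of r = 100100110000110 to get c = 100100111000110.


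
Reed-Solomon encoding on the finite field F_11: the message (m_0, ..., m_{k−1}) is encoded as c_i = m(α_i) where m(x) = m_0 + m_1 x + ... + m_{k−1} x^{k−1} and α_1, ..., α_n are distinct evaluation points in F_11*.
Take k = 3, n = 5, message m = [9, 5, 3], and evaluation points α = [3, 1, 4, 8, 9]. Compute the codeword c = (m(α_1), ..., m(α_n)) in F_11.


c = [7, 6, 0, 10, 0]

Message polynomial: m(x) = 9 + 5·x + 3·x^2 (mod 11).
For each evaluation point α_i, compute m(α_i) mod 11:
  α_1 = 3: Horner steps 3 → 3 → 7, so m(3) = 7.
  α_2 = 1: Horner steps 3 → 8 → 6, so m(1) = 6.
  α_3 = 4: Horner steps 3 → 6 → 0, so m(4) = 0.
  α_4 = 8: Horner steps 3 → 7 → 10, so m(8) = 10.
  α_5 = 9: Horner steps 3 → 10 → 0, so m(9) = 0.
Codeword c = [7, 6, 0, 10, 0] ∈ F_11^5.


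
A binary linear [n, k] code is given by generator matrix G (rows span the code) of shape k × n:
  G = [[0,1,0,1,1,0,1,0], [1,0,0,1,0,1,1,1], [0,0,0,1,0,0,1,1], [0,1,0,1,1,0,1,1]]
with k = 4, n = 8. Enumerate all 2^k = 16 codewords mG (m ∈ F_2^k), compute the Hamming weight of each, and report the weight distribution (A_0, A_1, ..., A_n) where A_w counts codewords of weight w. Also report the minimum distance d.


Weight distribution: A_0 = 1, A_1 = 1, A_2 = 3, A_3 = 3, A_4 = 3, A_5 = 3, A_6 = 1, A_7 = 1. Minimum distance d = 1.

Enumerate all 2^4 = 16 messages m ∈ F_2^4.
For each, compute codeword c = mG in F_2^8, then tally its weight.
  m = 0000 → c = 00000000, weight = 0.
  m = 1000 → c = 01011010, weight = 4.
  m = 0100 → c = 10010111, weight = 5.
  m = 1100 → c = 11001101, weight = 5.
  m = 0010 → c = 00010011, weight = 3.
  m = 1010 → c = 01001001, weight = 3.
  m = 0110 → c = 10000100, weight = 2.
  m = 1110 → c = 11011110, weight = 6.
  m = 0001 → c = 01011011, weight = 5.
  m = 1001 → c = 00000001, weight = 1.
  m = 0101 → c = 11001100, weight = 4.
  m = 1101 → c = 10010110, weight = 4.
  m = 0011 → c = 01001000, weight = 2.
  m = 1011 → c = 00010010, weight = 2.
  m = 0111 → c = 11011111, weight = 7.
  m = 1111 → c = 10000101, weight = 3.
Tally weights:
  weight 0: 1 codewords.
  weight 1: 1 codewords.
  weight 2: 3 codewords.
  weight 3: 3 codewords.
  weight 4: 3 codewords.
  weight 5: 3 codewords.
  weight 6: 1 codewords.
  weight 7: 1 codewords.
Minimum distance d = smallest w > 0 with A_w > 0 = 1.
Sanity: Σ A_w = 16 = 2^4 = 16 ✓.


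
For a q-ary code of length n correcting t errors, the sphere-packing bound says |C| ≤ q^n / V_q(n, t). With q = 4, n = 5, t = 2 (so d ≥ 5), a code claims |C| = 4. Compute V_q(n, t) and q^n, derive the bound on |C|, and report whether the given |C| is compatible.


V_q(n, t) = 106, q^n = 1024, Hamming bound = 9, |C| = 4 ≤ bound (satisfied).

Step 1: Compute V_q(n, t) = Σ_{j=0}^2 C(n, j) (q−1)^j.
  j = 0: C(5,0)·(3)^0 = 1·1 = 1.
  j = 1: C(5,1)·(3)^1 = 5·3 = 15.
  j = 2: C(5,2)·(3)^2 = 10·9 = 90.
  V_q(n, t) = 1 + 15 + 90 = 106.
Step 2: q^n = 4^5 = 1024.
Step 3: Hamming bound ⌊q^n / V_q(n,t)⌋ = ⌊1024/106⌋ = 9.
Step 4: Compare |C| = 4 to 9: satisfied.
The claimed |C| lies below the Hamming bound.


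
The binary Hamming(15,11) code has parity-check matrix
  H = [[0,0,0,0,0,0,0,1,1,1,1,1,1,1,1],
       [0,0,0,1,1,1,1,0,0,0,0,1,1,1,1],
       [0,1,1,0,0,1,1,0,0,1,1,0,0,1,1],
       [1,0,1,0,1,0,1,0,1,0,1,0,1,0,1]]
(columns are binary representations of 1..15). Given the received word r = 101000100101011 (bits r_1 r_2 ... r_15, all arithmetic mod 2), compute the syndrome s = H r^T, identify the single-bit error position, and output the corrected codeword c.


s = (0, 0, 1, 0)^T, error position = 2, corrected codeword c = 111000100101011

Compute s = H r^T mod 2 one row at a time:
  s_1 = 0 + 0 + 1 + 0 + 1 + 0 + 1 + 1 = 4 ≡ 0 (mod 2).
  s_2 = 0 + 0 + 0 + 1 + 1 + 0 + 1 + 1 = 4 ≡ 0 (mod 2).
  s_3 = 0 + 1 + 0 + 1 + 1 + 0 + 1 + 1 = 5 ≡ 1 (mod 2).
  s_4 = 1 + 1 + 0 + 1 + 0 + 0 + 0 + 1 = 4 ≡ 0 (mod 2).
s = (0, 0, 1, 0)^T — this equals column 2 of H (binary 0010), so error is at position 2.
Correct: flip bit 2 of r = 101000100101011 to get c = 111000100101011.


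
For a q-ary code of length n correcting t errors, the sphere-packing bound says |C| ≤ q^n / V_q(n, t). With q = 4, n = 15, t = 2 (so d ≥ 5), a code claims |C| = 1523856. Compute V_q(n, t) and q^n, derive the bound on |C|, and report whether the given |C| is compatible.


V_q(n, t) = 991, q^n = 1073741824, Hamming bound = 1083493, |C| = 1523856 > bound (violated).

Step 1: Compute V_q(n, t) = Σ_{j=0}^2 C(n, j) (q−1)^j.
  j = 0: C(15,0)·(3)^0 = 1·1 = 1.
  j = 1: C(15,1)·(3)^1 = 15·3 = 45.
  j = 2: C(15,2)·(3)^2 = 105·9 = 945.
  V_q(n, t) = 1 + 45 + 945 = 991.
Step 2: q^n = 4^15 = 1073741824.
Step 3: Hamming bound ⌊q^n / V_q(n,t)⌋ = ⌊1073741824/991⌋ = 1083493.
Step 4: Compare |C| = 1523856 to 1083493: violated.
The claimed |C| lies above the Hamming bound, so no 4-ary code of length 15 with d ≥ 5 can have 1523856 codewords.


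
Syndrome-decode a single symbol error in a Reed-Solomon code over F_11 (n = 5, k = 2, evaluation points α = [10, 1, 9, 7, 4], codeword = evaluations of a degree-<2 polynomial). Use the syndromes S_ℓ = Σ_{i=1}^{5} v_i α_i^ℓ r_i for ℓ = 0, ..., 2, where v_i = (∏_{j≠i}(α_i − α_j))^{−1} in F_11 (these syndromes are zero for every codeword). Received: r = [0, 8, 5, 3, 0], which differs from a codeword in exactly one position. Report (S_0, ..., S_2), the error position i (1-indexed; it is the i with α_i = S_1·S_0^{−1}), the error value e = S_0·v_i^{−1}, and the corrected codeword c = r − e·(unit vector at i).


S = (2, 9, 2), error at position 1, error magnitude e = 5, c = [6, 8, 5, 3, 0].

Step 1: column multipliers v_i = (∏_{j≠i}(α_i − α_j))^{−1} mod 11.
  i = 1 (α = 10): (10−1)(10−9)(10−7)(10−4) = 9·1·3·6 = 162 ≡ 8, so v_1 = 8^{−1} = 7 (mod 11).
  i = 2 (α = 1): (1−10)(1−9)(1−7)(1−4) = (−9)·(−8)·(−6)·(−3) = 1296 ≡ 9, so v_2 = 9^{−1} = 5 (mod 11).
  i = 3 (α = 9): (9−10)(9−1)(9−7)(9−4) = (−1)·8·2·5 = −80 ≡ 8, so v_3 = 8^{−1} = 7 (mod 11).
  i = 4 (α = 7): (7−10)(7−1)(7−9)(7−4) = (−3)·6·(−2)·3 = 108 ≡ 9, so v_4 = 9^{−1} = 5 (mod 11).
  i = 5 (α = 4): (4−10)(4−1)(4−9)(4−7) = (−6)·3·(−5)·(−3) = −270 ≡ 5, so v_5 = 5^{−1} = 9 (mod 11).
  v = [7, 5, 7, 5, 9].
Step 2: syndromes of r = [0, 8, 5, 3, 0] (all sums mod 11).
  S_0 = Σ v_i r_i = 7·0 + 5·8 + 7·5 + 5·3 + 9·0 = 90 ≡ 2.
  S_1 = Σ v_i α_i r_i = 7·10·0 + 5·1·8 + 7·9·5 + 5·7·3 + 9·4·0 = 460 ≡ 9.
  α_i^2 mod 11 = [1, 1, 4, 5, 5].
  S_2 = Σ v_i α_i^2 r_i = 7·1·0 + 5·1·8 + 7·4·5 + 5·5·3 + 9·5·0 = 255 ≡ 2.
  S = (2, 9, 2) ≠ 0, so r is not a codeword (an error is present).
Step 3: locate the error. For a single error e at position i, S_ℓ = v_i·e·α_i^ℓ, so α_err = S_1/S_0.
  S_0^{−1} = 2^{−1} = 6 (mod 11), so α_err = 9·6 = 54 ≡ 10 = α_1. Error position i = 1.
  Consistency check: S_2/S_1 = 2·5 = 10 ≡ 10 = α_err ✓ (single-error assumption holds).
Step 4: error magnitude e = S_0/v_1 = S_0·∏_{j≠1}(α_1 − α_j) = 2·8 = 16 ≡ 5 (mod 11).
Step 5: correct position 1: c_1 = r_1 − e = 0 − 5 ≡ 6 (mod 11). Hence c = [6, 8, 5, 3, 0].
  Check: interpolating c through the α_i gives m(x) = 7 + 1·x (degree < 2) with m(α_i) = c_i for every i, so c is indeed a codeword.


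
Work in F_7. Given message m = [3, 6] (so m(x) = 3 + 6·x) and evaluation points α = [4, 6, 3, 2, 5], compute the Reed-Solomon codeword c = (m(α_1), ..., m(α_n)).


c = [6, 4, 0, 1, 5]

Message polynomial: m(x) = 3 + 6·x (mod 7).
For each evaluation point α_i, compute m(α_i) mod 7:
  α_1 = 4: Horner steps 6 → 6, so m(4) = 6.
  α_2 = 6: Horner steps 6 → 4, so m(6) = 4.
  α_3 = 3: Horner steps 6 → 0, so m(3) = 0.
  α_4 = 2: Horner steps 6 → 1, so m(2) = 1.
  α_5 = 5: Horner steps 6 → 5, so m(5) = 5.
Codeword c = [6, 4, 0, 1, 5] ∈ F_7^5.


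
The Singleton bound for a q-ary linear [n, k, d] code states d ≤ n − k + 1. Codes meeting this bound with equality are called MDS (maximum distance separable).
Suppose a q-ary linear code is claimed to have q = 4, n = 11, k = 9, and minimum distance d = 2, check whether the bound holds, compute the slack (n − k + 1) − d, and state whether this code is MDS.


Singleton RHS = n − k + 1 = 3, slack = 1, bound satisfied, not MDS.

Singleton bound: d ≤ n − k + 1.
Here n = 11, k = 9, so n − k + 1 = 3.
Given d = 2, check d ≤ 3: YES.
Slack = (n − k + 1) − d = 1.
The code is NOT MDS (slack = 1 > 0).
Description: the claimed parameters are [11, 9, 2]_4; such a code would be non-MDS.


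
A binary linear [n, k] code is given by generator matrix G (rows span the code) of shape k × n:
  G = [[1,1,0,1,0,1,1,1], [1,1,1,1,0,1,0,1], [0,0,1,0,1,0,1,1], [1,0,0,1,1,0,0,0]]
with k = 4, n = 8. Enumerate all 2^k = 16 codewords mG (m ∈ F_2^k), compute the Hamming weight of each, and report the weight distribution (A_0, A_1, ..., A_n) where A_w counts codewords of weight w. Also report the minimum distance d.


Weight distribution: A_0 = 1, A_2 = 2, A_3 = 4, A_4 = 1, A_5 = 4, A_6 = 4. Minimum distance d = 2.

Enumerate all 2^4 = 16 messages m ∈ F_2^4.
For each, compute codeword c = mG in F_2^8, then tally its weight.
  m = 0000 → c = 00000000, weight = 0.
  m = 1000 → c = 11010111, weight = 6.
  m = 0100 → c = 11110101, weight = 6.
  m = 1100 → c = 00100010, weight = 2.
  m = 0010 → c = 00101011, weight = 4.
  m = 1010 → c = 11111100, weight = 6.
  m = 0110 → c = 11011110, weight = 6.
  m = 1110 → c = 00001001, weight = 2.
  m = 0001 → c = 10011000, weight = 3.
  m = 1001 → c = 01001111, weight = 5.
  m = 0101 → c = 01101101, weight = 5.
  m = 1101 → c = 10111010, weight = 5.
  m = 0011 → c = 10110011, weight = 5.
  m = 1011 → c = 01100100, weight = 3.
  m = 0111 → c = 01000110, weight = 3.
  m = 1111 → c = 10010001, weight = 3.
Tally weights:
  weight 0: 1 codewords.
  weight 2: 2 codewords.
  weight 3: 4 codewords.
  weight 4: 1 codewords.
  weight 5: 4 codewords.
  weight 6: 4 codewords.
Minimum distance d = smallest w > 0 with A_w > 0 = 2.
Sanity: Σ A_w = 16 = 2^4 = 16 ✓.


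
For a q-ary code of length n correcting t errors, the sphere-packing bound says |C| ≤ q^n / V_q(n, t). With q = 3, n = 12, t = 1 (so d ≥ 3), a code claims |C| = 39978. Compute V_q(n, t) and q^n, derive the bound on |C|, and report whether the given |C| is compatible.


V_q(n, t) = 25, q^n = 531441, Hamming bound = 21257, |C| = 39978 > bound (violated).

Step 1: Compute V_q(n, t) = Σ_{j=0}^1 C(n, j) (q−1)^j.
  j = 0: C(12,0)·(2)^0 = 1·1 = 1.
  j = 1: C(12,1)·(2)^1 = 12·2 = 24.
  V_q(n, t) = 1 + 24 = 25.
Step 2: q^n = 3^12 = 531441.
Step 3: Hamming bound ⌊q^n / V_q(n,t)⌋ = ⌊531441/25⌋ = 21257.
Step 4: Compare |C| = 39978 to 21257: violated.
The claimed |C| lies above the Hamming bound, so no 3-ary code of length 12 with d ≥ 3 can have 39978 codewords.


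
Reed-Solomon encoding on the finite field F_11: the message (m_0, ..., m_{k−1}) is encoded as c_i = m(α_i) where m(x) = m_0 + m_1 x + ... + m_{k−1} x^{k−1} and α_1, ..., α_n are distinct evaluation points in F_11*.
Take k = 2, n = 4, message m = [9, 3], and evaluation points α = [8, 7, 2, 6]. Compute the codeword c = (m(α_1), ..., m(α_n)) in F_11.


c = [0, 8, 4, 5]

Message polynomial: m(x) = 9 + 3·x (mod 11).
For each evaluation point α_i, compute m(α_i) mod 11:
  α_1 = 8: Horner steps 3 → 0, so m(8) = 0.
  α_2 = 7: Horner steps 3 → 8, so m(7) = 8.
  α_3 = 2: Horner steps 3 → 4, so m(2) = 4.
  α_4 = 6: Horner steps 3 → 5, so m(6) = 5.
Codeword c = [0, 8, 4, 5] ∈ F_11^4.


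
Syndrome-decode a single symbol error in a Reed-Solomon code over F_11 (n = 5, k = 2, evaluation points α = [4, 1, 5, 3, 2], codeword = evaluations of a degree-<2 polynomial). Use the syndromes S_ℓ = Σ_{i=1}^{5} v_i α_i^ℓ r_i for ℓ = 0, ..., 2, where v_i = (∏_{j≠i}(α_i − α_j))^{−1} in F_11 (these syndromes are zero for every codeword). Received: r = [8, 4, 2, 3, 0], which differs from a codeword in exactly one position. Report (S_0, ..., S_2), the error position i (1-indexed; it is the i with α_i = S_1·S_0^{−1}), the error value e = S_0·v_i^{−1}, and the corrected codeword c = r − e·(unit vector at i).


S = (7, 3, 6), error at position 5, error magnitude e = 2, c = [8, 4, 2, 3, 9].

Step 1: column multipliers v_i = (∏_{j≠i}(α_i − α_j))^{−1} mod 11.
  i = 1 (α = 4): (4−1)(4−5)(4−3)(4−2) = 3·(−1)·1·2 = −6 ≡ 5, so v_1 = 5^{−1} = 9 (mod 11).
  i = 2 (α = 1): (1−4)(1−5)(1−3)(1−2) = (−3)·(−4)·(−2)·(−1) = 24 ≡ 2, so v_2 = 2^{−1} = 6 (mod 11).
  i = 3 (α = 5): (5−4)(5−1)(5−3)(5−2) = 1·4·2·3 = 24 ≡ 2, so v_3 = 2^{−1} = 6 (mod 11).
  i = 4 (α = 3): (3−4)(3−1)(3−5)(3−2) = (−1)·2·(−2)·1 = 4 ≡ 4, so v_4 = 4^{−1} = 3 (mod 11).
  i = 5 (α = 2): (2−4)(2−1)(2−5)(2−3) = (−2)·1·(−3)·(−1) = −6 ≡ 5, so v_5 = 5^{−1} = 9 (mod 11).
  v = [9, 6, 6, 3, 9].
Step 2: syndromes of r = [8, 4, 2, 3, 0] (all sums mod 11).
  S_0 = Σ v_i r_i = 9·8 + 6·4 + 6·2 + 3·3 + 9·0 = 117 ≡ 7.
  S_1 = Σ v_i α_i r_i = 9·4·8 + 6·1·4 + 6·5·2 + 3·3·3 + 9·2·0 = 399 ≡ 3.
  α_i^2 mod 11 = [5, 1, 3, 9, 4].
  S_2 = Σ v_i α_i^2 r_i = 9·5·8 + 6·1·4 + 6·3·2 + 3·9·3 + 9·4·0 = 501 ≡ 6.
  S = (7, 3, 6) ≠ 0, so r is not a codeword (an error is present).
Step 3: locate the error. For a single error e at position i, S_ℓ = v_i·e·α_i^ℓ, so α_err = S_1/S_0.
  S_0^{−1} = 7^{−1} = 8 (mod 11), so α_err = 3·8 = 24 ≡ 2 = α_5. Error position i = 5.
  Consistency check: S_2/S_1 = 6·4 = 24 ≡ 2 = α_err ✓ (single-error assumption holds).
Step 4: error magnitude e = S_0/v_5 = S_0·∏_{j≠5}(α_5 − α_j) = 7·5 = 35 ≡ 2 (mod 11).
Step 5: correct position 5: c_5 = r_5 − e = 0 − 2 ≡ 9 (mod 11). Hence c = [8, 4, 2, 3, 9].
  Check: interpolating c through the α_i gives m(x) = 10 + 5·x (degree < 2) with m(α_i) = c_i for every i, so c is indeed a codeword.


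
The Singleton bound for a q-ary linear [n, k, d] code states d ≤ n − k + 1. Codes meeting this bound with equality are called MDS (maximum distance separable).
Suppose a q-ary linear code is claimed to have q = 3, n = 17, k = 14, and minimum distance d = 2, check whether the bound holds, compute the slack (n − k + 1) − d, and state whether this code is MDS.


Singleton RHS = n − k + 1 = 4, slack = 2, bound satisfied, not MDS.

Singleton bound: d ≤ n − k + 1.
Here n = 17, k = 14, so n − k + 1 = 4.
Given d = 2, check d ≤ 4: YES.
Slack = (n − k + 1) − d = 2.
The code is NOT MDS (slack = 2 > 0).
Description: the claimed parameters are [17, 14, 2]_3; such a code would be non-MDS.


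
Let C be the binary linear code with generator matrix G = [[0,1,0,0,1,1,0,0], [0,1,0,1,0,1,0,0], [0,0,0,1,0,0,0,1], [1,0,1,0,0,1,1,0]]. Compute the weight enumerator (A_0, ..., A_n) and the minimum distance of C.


Weight distribution: A_0 = 1, A_2 = 3, A_3 = 3, A_4 = 1, A_5 = 4, A_6 = 3, A_7 = 1. Minimum distance d = 2.

Enumerate all 2^4 = 16 messages m ∈ F_2^4.
For each, compute codeword c = mG in F_2^8, then tally its weight.
  m = 0000 → c = 00000000, weight = 0.
  m = 1000 → c = 01001100, weight = 3.
  m = 0100 → c = 01010100, weight = 3.
  m = 1100 → c = 00011000, weight = 2.
  m = 0010 → c = 00010001, weight = 2.
  m = 1010 → c = 01011101, weight = 5.
  m = 0110 → c = 01000101, weight = 3.
  m = 1110 → c = 00001001, weight = 2.
  m = 0001 → c = 10100110, weight = 4.
  m = 1001 → c = 11101010, weight = 5.
  m = 0101 → c = 11110010, weight = 5.
  m = 1101 → c = 10111110, weight = 6.
  m = 0011 → c = 10110111, weight = 6.
  m = 1011 → c = 11111011, weight = 7.
  m = 0111 → c = 11100011, weight = 5.
  m = 1111 → c = 10101111, weight = 6.
Tally weights:
  weight 0: 1 codewords.
  weight 2: 3 codewords.
  weight 3: 3 codewords.
  weight 4: 1 codewords.
  weight 5: 4 codewords.
  weight 6: 3 codewords.
  weight 7: 1 codewords.
Minimum distance d = smallest w > 0 with A_w > 0 = 2.
Sanity: Σ A_w = 16 = 2^4 = 16 ✓.
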